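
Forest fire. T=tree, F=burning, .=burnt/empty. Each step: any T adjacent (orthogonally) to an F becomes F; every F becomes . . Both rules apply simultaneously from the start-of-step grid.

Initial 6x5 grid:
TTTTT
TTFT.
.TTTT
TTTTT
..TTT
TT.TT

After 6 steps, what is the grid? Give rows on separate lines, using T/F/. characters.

Step 1: 4 trees catch fire, 1 burn out
  TTFTT
  TF.F.
  .TFTT
  TTTTT
  ..TTT
  TT.TT
Step 2: 6 trees catch fire, 4 burn out
  TF.FT
  F....
  .F.FT
  TTFTT
  ..TTT
  TT.TT
Step 3: 6 trees catch fire, 6 burn out
  F...F
  .....
  ....F
  TF.FT
  ..FTT
  TT.TT
Step 4: 3 trees catch fire, 6 burn out
  .....
  .....
  .....
  F...F
  ...FT
  TT.TT
Step 5: 2 trees catch fire, 3 burn out
  .....
  .....
  .....
  .....
  ....F
  TT.FT
Step 6: 1 trees catch fire, 2 burn out
  .....
  .....
  .....
  .....
  .....
  TT..F

.....
.....
.....
.....
.....
TT..F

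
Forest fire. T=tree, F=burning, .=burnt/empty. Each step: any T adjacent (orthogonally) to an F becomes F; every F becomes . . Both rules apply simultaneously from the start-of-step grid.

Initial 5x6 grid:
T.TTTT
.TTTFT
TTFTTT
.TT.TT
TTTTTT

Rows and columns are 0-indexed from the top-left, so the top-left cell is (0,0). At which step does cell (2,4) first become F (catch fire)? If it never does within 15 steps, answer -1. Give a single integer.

Step 1: cell (2,4)='F' (+8 fires, +2 burnt)
  -> target ignites at step 1
Step 2: cell (2,4)='.' (+9 fires, +8 burnt)
Step 3: cell (2,4)='.' (+4 fires, +9 burnt)
Step 4: cell (2,4)='.' (+2 fires, +4 burnt)
Step 5: cell (2,4)='.' (+0 fires, +2 burnt)
  fire out at step 5

1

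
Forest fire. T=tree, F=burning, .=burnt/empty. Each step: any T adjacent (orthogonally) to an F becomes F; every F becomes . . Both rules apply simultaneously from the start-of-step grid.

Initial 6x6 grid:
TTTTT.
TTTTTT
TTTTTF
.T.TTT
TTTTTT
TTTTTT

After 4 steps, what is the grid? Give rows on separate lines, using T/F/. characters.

Step 1: 3 trees catch fire, 1 burn out
  TTTTT.
  TTTTTF
  TTTTF.
  .T.TTF
  TTTTTT
  TTTTTT
Step 2: 4 trees catch fire, 3 burn out
  TTTTT.
  TTTTF.
  TTTF..
  .T.TF.
  TTTTTF
  TTTTTT
Step 3: 6 trees catch fire, 4 burn out
  TTTTF.
  TTTF..
  TTF...
  .T.F..
  TTTTF.
  TTTTTF
Step 4: 5 trees catch fire, 6 burn out
  TTTF..
  TTF...
  TF....
  .T....
  TTTF..
  TTTTF.

TTTF..
TTF...
TF....
.T....
TTTF..
TTTTF.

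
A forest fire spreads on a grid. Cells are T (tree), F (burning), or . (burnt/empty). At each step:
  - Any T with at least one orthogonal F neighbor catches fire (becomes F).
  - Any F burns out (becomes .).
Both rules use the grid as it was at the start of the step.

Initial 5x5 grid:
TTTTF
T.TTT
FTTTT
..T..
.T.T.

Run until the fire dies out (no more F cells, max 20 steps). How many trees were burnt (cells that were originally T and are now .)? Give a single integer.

Step 1: +4 fires, +2 burnt (F count now 4)
Step 2: +5 fires, +4 burnt (F count now 5)
Step 3: +4 fires, +5 burnt (F count now 4)
Step 4: +0 fires, +4 burnt (F count now 0)
Fire out after step 4
Initially T: 15, now '.': 23
Total burnt (originally-T cells now '.'): 13

Answer: 13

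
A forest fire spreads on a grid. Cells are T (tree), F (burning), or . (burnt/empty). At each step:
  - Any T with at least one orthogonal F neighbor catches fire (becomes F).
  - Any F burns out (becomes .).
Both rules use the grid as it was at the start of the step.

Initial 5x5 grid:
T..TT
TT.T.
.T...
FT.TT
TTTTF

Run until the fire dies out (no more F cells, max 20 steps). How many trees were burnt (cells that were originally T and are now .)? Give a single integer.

Answer: 11

Derivation:
Step 1: +4 fires, +2 burnt (F count now 4)
Step 2: +4 fires, +4 burnt (F count now 4)
Step 3: +1 fires, +4 burnt (F count now 1)
Step 4: +1 fires, +1 burnt (F count now 1)
Step 5: +1 fires, +1 burnt (F count now 1)
Step 6: +0 fires, +1 burnt (F count now 0)
Fire out after step 6
Initially T: 14, now '.': 22
Total burnt (originally-T cells now '.'): 11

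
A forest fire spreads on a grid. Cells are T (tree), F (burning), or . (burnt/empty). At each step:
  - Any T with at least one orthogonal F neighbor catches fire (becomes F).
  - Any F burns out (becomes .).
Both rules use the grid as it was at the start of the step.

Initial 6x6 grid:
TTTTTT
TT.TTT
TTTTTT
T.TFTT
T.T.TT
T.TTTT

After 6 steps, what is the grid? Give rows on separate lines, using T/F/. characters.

Step 1: 3 trees catch fire, 1 burn out
  TTTTTT
  TT.TTT
  TTTFTT
  T.F.FT
  T.T.TT
  T.TTTT
Step 2: 6 trees catch fire, 3 burn out
  TTTTTT
  TT.FTT
  TTF.FT
  T....F
  T.F.FT
  T.TTTT
Step 3: 7 trees catch fire, 6 burn out
  TTTFTT
  TT..FT
  TF...F
  T.....
  T....F
  T.FTFT
Step 4: 7 trees catch fire, 7 burn out
  TTF.FT
  TF...F
  F.....
  T.....
  T.....
  T..F.F
Step 5: 4 trees catch fire, 7 burn out
  TF...F
  F.....
  ......
  F.....
  T.....
  T.....
Step 6: 2 trees catch fire, 4 burn out
  F.....
  ......
  ......
  ......
  F.....
  T.....

F.....
......
......
......
F.....
T.....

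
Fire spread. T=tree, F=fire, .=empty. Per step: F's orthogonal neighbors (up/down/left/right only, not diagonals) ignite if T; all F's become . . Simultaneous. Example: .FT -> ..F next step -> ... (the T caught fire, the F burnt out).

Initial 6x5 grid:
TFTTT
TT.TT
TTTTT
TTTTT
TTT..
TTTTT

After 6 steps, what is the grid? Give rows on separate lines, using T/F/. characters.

Step 1: 3 trees catch fire, 1 burn out
  F.FTT
  TF.TT
  TTTTT
  TTTTT
  TTT..
  TTTTT
Step 2: 3 trees catch fire, 3 burn out
  ...FT
  F..TT
  TFTTT
  TTTTT
  TTT..
  TTTTT
Step 3: 5 trees catch fire, 3 burn out
  ....F
  ...FT
  F.FTT
  TFTTT
  TTT..
  TTTTT
Step 4: 5 trees catch fire, 5 burn out
  .....
  ....F
  ...FT
  F.FTT
  TFT..
  TTTTT
Step 5: 5 trees catch fire, 5 burn out
  .....
  .....
  ....F
  ...FT
  F.F..
  TFTTT
Step 6: 3 trees catch fire, 5 burn out
  .....
  .....
  .....
  ....F
  .....
  F.FTT

.....
.....
.....
....F
.....
F.FTT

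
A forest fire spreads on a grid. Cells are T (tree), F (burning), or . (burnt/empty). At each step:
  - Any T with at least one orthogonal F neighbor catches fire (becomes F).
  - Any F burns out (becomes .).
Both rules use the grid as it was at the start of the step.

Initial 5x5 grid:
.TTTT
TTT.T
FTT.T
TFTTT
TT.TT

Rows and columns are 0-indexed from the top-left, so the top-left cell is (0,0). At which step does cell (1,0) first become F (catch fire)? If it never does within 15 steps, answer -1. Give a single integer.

Step 1: cell (1,0)='F' (+5 fires, +2 burnt)
  -> target ignites at step 1
Step 2: cell (1,0)='.' (+4 fires, +5 burnt)
Step 3: cell (1,0)='.' (+4 fires, +4 burnt)
Step 4: cell (1,0)='.' (+3 fires, +4 burnt)
Step 5: cell (1,0)='.' (+2 fires, +3 burnt)
Step 6: cell (1,0)='.' (+1 fires, +2 burnt)
Step 7: cell (1,0)='.' (+0 fires, +1 burnt)
  fire out at step 7

1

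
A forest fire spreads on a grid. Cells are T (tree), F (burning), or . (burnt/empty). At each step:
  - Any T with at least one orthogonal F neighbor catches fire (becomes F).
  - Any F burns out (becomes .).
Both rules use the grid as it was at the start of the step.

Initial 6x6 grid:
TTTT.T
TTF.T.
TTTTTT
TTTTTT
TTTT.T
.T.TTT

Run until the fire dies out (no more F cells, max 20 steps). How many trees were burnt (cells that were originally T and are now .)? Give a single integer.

Step 1: +3 fires, +1 burnt (F count now 3)
Step 2: +6 fires, +3 burnt (F count now 6)
Step 3: +6 fires, +6 burnt (F count now 6)
Step 4: +6 fires, +6 burnt (F count now 6)
Step 5: +4 fires, +6 burnt (F count now 4)
Step 6: +2 fires, +4 burnt (F count now 2)
Step 7: +1 fires, +2 burnt (F count now 1)
Step 8: +0 fires, +1 burnt (F count now 0)
Fire out after step 8
Initially T: 29, now '.': 35
Total burnt (originally-T cells now '.'): 28

Answer: 28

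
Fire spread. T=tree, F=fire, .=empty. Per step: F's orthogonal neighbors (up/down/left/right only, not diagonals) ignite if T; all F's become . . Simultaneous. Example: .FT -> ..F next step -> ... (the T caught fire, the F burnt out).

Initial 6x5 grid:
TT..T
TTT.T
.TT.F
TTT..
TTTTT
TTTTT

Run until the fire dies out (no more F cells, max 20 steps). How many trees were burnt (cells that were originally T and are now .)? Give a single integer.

Answer: 2

Derivation:
Step 1: +1 fires, +1 burnt (F count now 1)
Step 2: +1 fires, +1 burnt (F count now 1)
Step 3: +0 fires, +1 burnt (F count now 0)
Fire out after step 3
Initially T: 22, now '.': 10
Total burnt (originally-T cells now '.'): 2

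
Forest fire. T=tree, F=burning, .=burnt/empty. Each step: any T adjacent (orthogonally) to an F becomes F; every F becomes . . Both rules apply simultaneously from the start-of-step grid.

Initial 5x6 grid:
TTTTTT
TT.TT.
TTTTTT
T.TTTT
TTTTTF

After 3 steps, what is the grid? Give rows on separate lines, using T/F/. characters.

Step 1: 2 trees catch fire, 1 burn out
  TTTTTT
  TT.TT.
  TTTTTT
  T.TTTF
  TTTTF.
Step 2: 3 trees catch fire, 2 burn out
  TTTTTT
  TT.TT.
  TTTTTF
  T.TTF.
  TTTF..
Step 3: 3 trees catch fire, 3 burn out
  TTTTTT
  TT.TT.
  TTTTF.
  T.TF..
  TTF...

TTTTTT
TT.TT.
TTTTF.
T.TF..
TTF...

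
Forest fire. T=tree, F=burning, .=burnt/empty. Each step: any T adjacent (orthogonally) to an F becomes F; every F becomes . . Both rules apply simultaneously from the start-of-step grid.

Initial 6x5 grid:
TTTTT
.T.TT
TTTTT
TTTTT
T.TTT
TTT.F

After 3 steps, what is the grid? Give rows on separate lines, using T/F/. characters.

Step 1: 1 trees catch fire, 1 burn out
  TTTTT
  .T.TT
  TTTTT
  TTTTT
  T.TTF
  TTT..
Step 2: 2 trees catch fire, 1 burn out
  TTTTT
  .T.TT
  TTTTT
  TTTTF
  T.TF.
  TTT..
Step 3: 3 trees catch fire, 2 burn out
  TTTTT
  .T.TT
  TTTTF
  TTTF.
  T.F..
  TTT..

TTTTT
.T.TT
TTTTF
TTTF.
T.F..
TTT..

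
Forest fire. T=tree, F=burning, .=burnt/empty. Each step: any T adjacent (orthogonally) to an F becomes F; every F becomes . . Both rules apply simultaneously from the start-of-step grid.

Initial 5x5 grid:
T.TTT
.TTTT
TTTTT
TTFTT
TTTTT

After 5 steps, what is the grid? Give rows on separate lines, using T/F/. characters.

Step 1: 4 trees catch fire, 1 burn out
  T.TTT
  .TTTT
  TTFTT
  TF.FT
  TTFTT
Step 2: 7 trees catch fire, 4 burn out
  T.TTT
  .TFTT
  TF.FT
  F...F
  TF.FT
Step 3: 7 trees catch fire, 7 burn out
  T.FTT
  .F.FT
  F...F
  .....
  F...F
Step 4: 2 trees catch fire, 7 burn out
  T..FT
  ....F
  .....
  .....
  .....
Step 5: 1 trees catch fire, 2 burn out
  T...F
  .....
  .....
  .....
  .....

T...F
.....
.....
.....
.....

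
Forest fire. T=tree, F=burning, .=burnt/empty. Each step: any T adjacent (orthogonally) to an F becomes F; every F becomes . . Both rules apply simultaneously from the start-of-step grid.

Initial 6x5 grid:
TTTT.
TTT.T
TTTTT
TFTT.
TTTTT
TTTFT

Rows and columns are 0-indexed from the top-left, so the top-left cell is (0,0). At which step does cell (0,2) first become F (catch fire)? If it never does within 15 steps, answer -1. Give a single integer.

Step 1: cell (0,2)='T' (+7 fires, +2 burnt)
Step 2: cell (0,2)='T' (+8 fires, +7 burnt)
Step 3: cell (0,2)='T' (+5 fires, +8 burnt)
Step 4: cell (0,2)='F' (+3 fires, +5 burnt)
  -> target ignites at step 4
Step 5: cell (0,2)='.' (+2 fires, +3 burnt)
Step 6: cell (0,2)='.' (+0 fires, +2 burnt)
  fire out at step 6

4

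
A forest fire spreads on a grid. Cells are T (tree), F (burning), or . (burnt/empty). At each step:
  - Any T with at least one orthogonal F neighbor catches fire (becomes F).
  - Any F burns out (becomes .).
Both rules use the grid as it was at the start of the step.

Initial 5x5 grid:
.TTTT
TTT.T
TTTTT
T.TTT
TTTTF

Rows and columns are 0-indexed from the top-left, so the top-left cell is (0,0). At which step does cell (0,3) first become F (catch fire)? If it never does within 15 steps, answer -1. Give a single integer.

Step 1: cell (0,3)='T' (+2 fires, +1 burnt)
Step 2: cell (0,3)='T' (+3 fires, +2 burnt)
Step 3: cell (0,3)='T' (+4 fires, +3 burnt)
Step 4: cell (0,3)='T' (+3 fires, +4 burnt)
Step 5: cell (0,3)='F' (+4 fires, +3 burnt)
  -> target ignites at step 5
Step 6: cell (0,3)='.' (+3 fires, +4 burnt)
Step 7: cell (0,3)='.' (+2 fires, +3 burnt)
Step 8: cell (0,3)='.' (+0 fires, +2 burnt)
  fire out at step 8

5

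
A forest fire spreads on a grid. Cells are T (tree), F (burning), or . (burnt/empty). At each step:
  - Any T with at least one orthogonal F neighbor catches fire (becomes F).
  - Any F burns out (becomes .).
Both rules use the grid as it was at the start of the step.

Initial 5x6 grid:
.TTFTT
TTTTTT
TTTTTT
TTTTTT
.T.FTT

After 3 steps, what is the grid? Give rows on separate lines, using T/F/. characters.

Step 1: 5 trees catch fire, 2 burn out
  .TF.FT
  TTTFTT
  TTTTTT
  TTTFTT
  .T..FT
Step 2: 8 trees catch fire, 5 burn out
  .F...F
  TTF.FT
  TTTFTT
  TTF.FT
  .T...F
Step 3: 6 trees catch fire, 8 burn out
  ......
  TF...F
  TTF.FT
  TF...F
  .T....

......
TF...F
TTF.FT
TF...F
.T....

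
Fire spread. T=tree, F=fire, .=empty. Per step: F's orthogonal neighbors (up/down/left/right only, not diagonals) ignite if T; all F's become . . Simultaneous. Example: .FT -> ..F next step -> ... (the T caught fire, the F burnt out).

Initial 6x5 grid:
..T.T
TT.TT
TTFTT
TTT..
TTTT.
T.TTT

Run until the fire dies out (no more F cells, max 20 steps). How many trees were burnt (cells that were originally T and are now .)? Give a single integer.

Step 1: +3 fires, +1 burnt (F count now 3)
Step 2: +6 fires, +3 burnt (F count now 6)
Step 3: +6 fires, +6 burnt (F count now 6)
Step 4: +3 fires, +6 burnt (F count now 3)
Step 5: +2 fires, +3 burnt (F count now 2)
Step 6: +0 fires, +2 burnt (F count now 0)
Fire out after step 6
Initially T: 21, now '.': 29
Total burnt (originally-T cells now '.'): 20

Answer: 20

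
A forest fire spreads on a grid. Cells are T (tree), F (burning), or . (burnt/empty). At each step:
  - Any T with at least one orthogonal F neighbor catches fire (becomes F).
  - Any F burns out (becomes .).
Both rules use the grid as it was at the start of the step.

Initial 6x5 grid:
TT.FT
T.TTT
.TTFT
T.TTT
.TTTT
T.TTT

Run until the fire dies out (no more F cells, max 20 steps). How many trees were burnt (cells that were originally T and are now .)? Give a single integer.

Step 1: +5 fires, +2 burnt (F count now 5)
Step 2: +6 fires, +5 burnt (F count now 6)
Step 3: +3 fires, +6 burnt (F count now 3)
Step 4: +3 fires, +3 burnt (F count now 3)
Step 5: +0 fires, +3 burnt (F count now 0)
Fire out after step 5
Initially T: 22, now '.': 25
Total burnt (originally-T cells now '.'): 17

Answer: 17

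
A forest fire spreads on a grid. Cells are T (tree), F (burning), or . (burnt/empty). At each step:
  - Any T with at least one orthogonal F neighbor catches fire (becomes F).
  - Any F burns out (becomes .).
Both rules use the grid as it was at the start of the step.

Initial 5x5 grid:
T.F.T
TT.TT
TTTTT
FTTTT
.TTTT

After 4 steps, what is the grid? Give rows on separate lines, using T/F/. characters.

Step 1: 2 trees catch fire, 2 burn out
  T...T
  TT.TT
  FTTTT
  .FTTT
  .TTTT
Step 2: 4 trees catch fire, 2 burn out
  T...T
  FT.TT
  .FTTT
  ..FTT
  .FTTT
Step 3: 5 trees catch fire, 4 burn out
  F...T
  .F.TT
  ..FTT
  ...FT
  ..FTT
Step 4: 3 trees catch fire, 5 burn out
  ....T
  ...TT
  ...FT
  ....F
  ...FT

....T
...TT
...FT
....F
...FT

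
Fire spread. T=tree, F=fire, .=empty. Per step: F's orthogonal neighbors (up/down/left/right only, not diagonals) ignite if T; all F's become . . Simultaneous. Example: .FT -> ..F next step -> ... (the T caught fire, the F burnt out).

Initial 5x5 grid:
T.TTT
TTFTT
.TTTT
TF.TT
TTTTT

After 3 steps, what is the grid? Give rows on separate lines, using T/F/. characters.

Step 1: 7 trees catch fire, 2 burn out
  T.FTT
  TF.FT
  .FFTT
  F..TT
  TFTTT
Step 2: 6 trees catch fire, 7 burn out
  T..FT
  F...F
  ...FT
  ...TT
  F.FTT
Step 3: 5 trees catch fire, 6 burn out
  F...F
  .....
  ....F
  ...FT
  ...FT

F...F
.....
....F
...FT
...FT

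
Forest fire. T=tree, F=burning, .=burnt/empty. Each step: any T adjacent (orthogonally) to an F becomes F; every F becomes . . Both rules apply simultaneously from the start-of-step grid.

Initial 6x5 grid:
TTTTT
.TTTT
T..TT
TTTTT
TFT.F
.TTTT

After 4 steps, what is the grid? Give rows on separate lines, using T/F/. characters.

Step 1: 6 trees catch fire, 2 burn out
  TTTTT
  .TTTT
  T..TT
  TFTTF
  F.F..
  .FTTF
Step 2: 6 trees catch fire, 6 burn out
  TTTTT
  .TTTT
  T..TF
  F.FF.
  .....
  ..FF.
Step 3: 3 trees catch fire, 6 burn out
  TTTTT
  .TTTF
  F..F.
  .....
  .....
  .....
Step 4: 2 trees catch fire, 3 burn out
  TTTTF
  .TTF.
  .....
  .....
  .....
  .....

TTTTF
.TTF.
.....
.....
.....
.....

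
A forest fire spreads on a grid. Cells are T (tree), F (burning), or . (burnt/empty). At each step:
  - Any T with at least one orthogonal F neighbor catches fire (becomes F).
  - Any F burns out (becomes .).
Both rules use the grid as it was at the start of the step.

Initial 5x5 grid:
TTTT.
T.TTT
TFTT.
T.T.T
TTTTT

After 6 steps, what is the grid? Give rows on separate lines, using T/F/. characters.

Step 1: 2 trees catch fire, 1 burn out
  TTTT.
  T.TTT
  F.FT.
  T.T.T
  TTTTT
Step 2: 5 trees catch fire, 2 burn out
  TTTT.
  F.FTT
  ...F.
  F.F.T
  TTTTT
Step 3: 5 trees catch fire, 5 burn out
  FTFT.
  ...FT
  .....
  ....T
  FTFTT
Step 4: 5 trees catch fire, 5 burn out
  .F.F.
  ....F
  .....
  ....T
  .F.FT
Step 5: 1 trees catch fire, 5 burn out
  .....
  .....
  .....
  ....T
  ....F
Step 6: 1 trees catch fire, 1 burn out
  .....
  .....
  .....
  ....F
  .....

.....
.....
.....
....F
.....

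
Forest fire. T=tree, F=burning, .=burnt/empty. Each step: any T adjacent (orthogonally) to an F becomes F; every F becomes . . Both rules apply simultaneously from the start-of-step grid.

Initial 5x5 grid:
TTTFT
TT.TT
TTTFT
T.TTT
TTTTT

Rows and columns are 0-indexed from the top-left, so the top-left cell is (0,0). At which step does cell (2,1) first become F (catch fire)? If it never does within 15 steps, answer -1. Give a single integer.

Step 1: cell (2,1)='T' (+6 fires, +2 burnt)
Step 2: cell (2,1)='F' (+6 fires, +6 burnt)
  -> target ignites at step 2
Step 3: cell (2,1)='.' (+5 fires, +6 burnt)
Step 4: cell (2,1)='.' (+3 fires, +5 burnt)
Step 5: cell (2,1)='.' (+1 fires, +3 burnt)
Step 6: cell (2,1)='.' (+0 fires, +1 burnt)
  fire out at step 6

2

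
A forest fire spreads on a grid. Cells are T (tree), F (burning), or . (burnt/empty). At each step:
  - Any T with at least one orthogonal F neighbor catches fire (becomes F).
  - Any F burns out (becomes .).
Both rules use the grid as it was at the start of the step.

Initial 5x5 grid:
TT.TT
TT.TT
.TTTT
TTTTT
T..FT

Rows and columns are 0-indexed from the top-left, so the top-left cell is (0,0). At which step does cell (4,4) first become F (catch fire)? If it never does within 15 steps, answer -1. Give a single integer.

Step 1: cell (4,4)='F' (+2 fires, +1 burnt)
  -> target ignites at step 1
Step 2: cell (4,4)='.' (+3 fires, +2 burnt)
Step 3: cell (4,4)='.' (+4 fires, +3 burnt)
Step 4: cell (4,4)='.' (+4 fires, +4 burnt)
Step 5: cell (4,4)='.' (+3 fires, +4 burnt)
Step 6: cell (4,4)='.' (+2 fires, +3 burnt)
Step 7: cell (4,4)='.' (+1 fires, +2 burnt)
Step 8: cell (4,4)='.' (+0 fires, +1 burnt)
  fire out at step 8

1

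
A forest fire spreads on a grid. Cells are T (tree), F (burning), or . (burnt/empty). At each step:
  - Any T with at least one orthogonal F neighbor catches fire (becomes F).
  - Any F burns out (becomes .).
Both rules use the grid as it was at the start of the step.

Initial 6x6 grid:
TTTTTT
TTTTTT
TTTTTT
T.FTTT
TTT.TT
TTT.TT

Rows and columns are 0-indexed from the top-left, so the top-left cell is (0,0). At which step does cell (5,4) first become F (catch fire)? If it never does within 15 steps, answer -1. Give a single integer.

Step 1: cell (5,4)='T' (+3 fires, +1 burnt)
Step 2: cell (5,4)='T' (+6 fires, +3 burnt)
Step 3: cell (5,4)='T' (+9 fires, +6 burnt)
Step 4: cell (5,4)='F' (+9 fires, +9 burnt)
  -> target ignites at step 4
Step 5: cell (5,4)='.' (+4 fires, +9 burnt)
Step 6: cell (5,4)='.' (+1 fires, +4 burnt)
Step 7: cell (5,4)='.' (+0 fires, +1 burnt)
  fire out at step 7

4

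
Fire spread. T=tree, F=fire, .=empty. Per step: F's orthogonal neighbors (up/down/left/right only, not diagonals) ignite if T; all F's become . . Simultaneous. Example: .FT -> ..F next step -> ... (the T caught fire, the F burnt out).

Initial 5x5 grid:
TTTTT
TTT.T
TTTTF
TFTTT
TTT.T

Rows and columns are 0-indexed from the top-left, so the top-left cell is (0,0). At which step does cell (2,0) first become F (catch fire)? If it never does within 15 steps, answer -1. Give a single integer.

Step 1: cell (2,0)='T' (+7 fires, +2 burnt)
Step 2: cell (2,0)='F' (+8 fires, +7 burnt)
  -> target ignites at step 2
Step 3: cell (2,0)='.' (+4 fires, +8 burnt)
Step 4: cell (2,0)='.' (+2 fires, +4 burnt)
Step 5: cell (2,0)='.' (+0 fires, +2 burnt)
  fire out at step 5

2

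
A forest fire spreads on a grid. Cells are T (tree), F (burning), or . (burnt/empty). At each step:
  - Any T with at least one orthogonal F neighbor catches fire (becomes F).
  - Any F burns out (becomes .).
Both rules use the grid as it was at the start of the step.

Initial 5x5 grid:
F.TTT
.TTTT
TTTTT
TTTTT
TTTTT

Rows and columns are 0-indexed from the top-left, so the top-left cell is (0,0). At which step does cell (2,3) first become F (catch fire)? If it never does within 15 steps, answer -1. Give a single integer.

Step 1: cell (2,3)='T' (+0 fires, +1 burnt)
  fire out at step 1
Target never catches fire within 15 steps

-1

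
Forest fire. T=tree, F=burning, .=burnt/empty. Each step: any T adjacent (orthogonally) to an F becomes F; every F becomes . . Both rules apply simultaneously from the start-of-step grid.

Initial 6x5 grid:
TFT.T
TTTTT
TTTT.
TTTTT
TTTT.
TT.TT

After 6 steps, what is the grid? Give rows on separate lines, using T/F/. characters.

Step 1: 3 trees catch fire, 1 burn out
  F.F.T
  TFTTT
  TTTT.
  TTTTT
  TTTT.
  TT.TT
Step 2: 3 trees catch fire, 3 burn out
  ....T
  F.FTT
  TFTT.
  TTTTT
  TTTT.
  TT.TT
Step 3: 4 trees catch fire, 3 burn out
  ....T
  ...FT
  F.FT.
  TFTTT
  TTTT.
  TT.TT
Step 4: 5 trees catch fire, 4 burn out
  ....T
  ....F
  ...F.
  F.FTT
  TFTT.
  TT.TT
Step 5: 5 trees catch fire, 5 burn out
  ....F
  .....
  .....
  ...FT
  F.FT.
  TF.TT
Step 6: 3 trees catch fire, 5 burn out
  .....
  .....
  .....
  ....F
  ...F.
  F..TT

.....
.....
.....
....F
...F.
F..TT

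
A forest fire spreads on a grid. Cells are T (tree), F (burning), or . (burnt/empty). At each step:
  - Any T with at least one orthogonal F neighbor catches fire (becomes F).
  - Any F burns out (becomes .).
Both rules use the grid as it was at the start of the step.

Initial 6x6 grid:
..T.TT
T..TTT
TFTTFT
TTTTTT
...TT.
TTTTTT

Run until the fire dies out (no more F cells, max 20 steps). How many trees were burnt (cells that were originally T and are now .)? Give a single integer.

Answer: 24

Derivation:
Step 1: +7 fires, +2 burnt (F count now 7)
Step 2: +9 fires, +7 burnt (F count now 9)
Step 3: +3 fires, +9 burnt (F count now 3)
Step 4: +2 fires, +3 burnt (F count now 2)
Step 5: +1 fires, +2 burnt (F count now 1)
Step 6: +1 fires, +1 burnt (F count now 1)
Step 7: +1 fires, +1 burnt (F count now 1)
Step 8: +0 fires, +1 burnt (F count now 0)
Fire out after step 8
Initially T: 25, now '.': 35
Total burnt (originally-T cells now '.'): 24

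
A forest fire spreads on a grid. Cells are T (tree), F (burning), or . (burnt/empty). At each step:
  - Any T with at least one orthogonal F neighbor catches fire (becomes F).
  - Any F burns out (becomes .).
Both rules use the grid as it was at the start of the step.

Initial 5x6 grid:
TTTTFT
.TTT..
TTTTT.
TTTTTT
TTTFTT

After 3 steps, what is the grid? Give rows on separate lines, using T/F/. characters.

Step 1: 5 trees catch fire, 2 burn out
  TTTF.F
  .TTT..
  TTTTT.
  TTTFTT
  TTF.FT
Step 2: 7 trees catch fire, 5 burn out
  TTF...
  .TTF..
  TTTFT.
  TTF.FT
  TF...F
Step 3: 7 trees catch fire, 7 burn out
  TF....
  .TF...
  TTF.F.
  TF...F
  F.....

TF....
.TF...
TTF.F.
TF...F
F.....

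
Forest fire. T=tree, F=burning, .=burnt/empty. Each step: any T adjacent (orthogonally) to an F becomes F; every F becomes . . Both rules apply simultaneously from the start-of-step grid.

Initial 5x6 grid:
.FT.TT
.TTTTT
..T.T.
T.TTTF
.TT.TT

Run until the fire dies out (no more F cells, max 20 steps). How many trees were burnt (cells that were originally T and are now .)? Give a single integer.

Answer: 17

Derivation:
Step 1: +4 fires, +2 burnt (F count now 4)
Step 2: +4 fires, +4 burnt (F count now 4)
Step 3: +4 fires, +4 burnt (F count now 4)
Step 4: +3 fires, +4 burnt (F count now 3)
Step 5: +2 fires, +3 burnt (F count now 2)
Step 6: +0 fires, +2 burnt (F count now 0)
Fire out after step 6
Initially T: 18, now '.': 29
Total burnt (originally-T cells now '.'): 17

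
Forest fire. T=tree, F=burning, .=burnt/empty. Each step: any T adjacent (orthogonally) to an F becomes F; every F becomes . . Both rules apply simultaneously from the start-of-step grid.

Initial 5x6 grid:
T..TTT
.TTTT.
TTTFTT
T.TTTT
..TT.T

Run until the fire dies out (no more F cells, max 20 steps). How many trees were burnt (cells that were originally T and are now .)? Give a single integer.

Step 1: +4 fires, +1 burnt (F count now 4)
Step 2: +8 fires, +4 burnt (F count now 8)
Step 3: +5 fires, +8 burnt (F count now 5)
Step 4: +3 fires, +5 burnt (F count now 3)
Step 5: +0 fires, +3 burnt (F count now 0)
Fire out after step 5
Initially T: 21, now '.': 29
Total burnt (originally-T cells now '.'): 20

Answer: 20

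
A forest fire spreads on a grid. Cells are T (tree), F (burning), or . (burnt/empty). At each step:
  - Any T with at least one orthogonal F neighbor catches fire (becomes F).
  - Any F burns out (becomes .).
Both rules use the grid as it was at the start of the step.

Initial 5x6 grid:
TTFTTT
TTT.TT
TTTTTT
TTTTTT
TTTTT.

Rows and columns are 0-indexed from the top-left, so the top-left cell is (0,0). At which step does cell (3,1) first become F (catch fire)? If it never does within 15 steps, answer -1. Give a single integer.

Step 1: cell (3,1)='T' (+3 fires, +1 burnt)
Step 2: cell (3,1)='T' (+4 fires, +3 burnt)
Step 3: cell (3,1)='T' (+6 fires, +4 burnt)
Step 4: cell (3,1)='F' (+6 fires, +6 burnt)
  -> target ignites at step 4
Step 5: cell (3,1)='.' (+5 fires, +6 burnt)
Step 6: cell (3,1)='.' (+3 fires, +5 burnt)
Step 7: cell (3,1)='.' (+0 fires, +3 burnt)
  fire out at step 7

4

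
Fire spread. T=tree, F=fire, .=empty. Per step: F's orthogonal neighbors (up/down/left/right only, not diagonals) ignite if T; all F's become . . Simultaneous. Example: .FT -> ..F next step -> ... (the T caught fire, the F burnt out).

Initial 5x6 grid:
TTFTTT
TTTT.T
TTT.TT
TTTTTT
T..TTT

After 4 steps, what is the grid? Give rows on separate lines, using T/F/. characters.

Step 1: 3 trees catch fire, 1 burn out
  TF.FTT
  TTFT.T
  TTT.TT
  TTTTTT
  T..TTT
Step 2: 5 trees catch fire, 3 burn out
  F...FT
  TF.F.T
  TTF.TT
  TTTTTT
  T..TTT
Step 3: 4 trees catch fire, 5 burn out
  .....F
  F....T
  TF..TT
  TTFTTT
  T..TTT
Step 4: 4 trees catch fire, 4 burn out
  ......
  .....F
  F...TT
  TF.FTT
  T..TTT

......
.....F
F...TT
TF.FTT
T..TTT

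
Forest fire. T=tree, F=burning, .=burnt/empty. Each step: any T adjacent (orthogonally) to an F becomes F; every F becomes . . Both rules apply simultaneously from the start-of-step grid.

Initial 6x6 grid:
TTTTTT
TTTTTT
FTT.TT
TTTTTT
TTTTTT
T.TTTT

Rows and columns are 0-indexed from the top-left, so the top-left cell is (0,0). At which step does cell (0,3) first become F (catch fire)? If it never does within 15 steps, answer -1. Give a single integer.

Step 1: cell (0,3)='T' (+3 fires, +1 burnt)
Step 2: cell (0,3)='T' (+5 fires, +3 burnt)
Step 3: cell (0,3)='T' (+5 fires, +5 burnt)
Step 4: cell (0,3)='T' (+4 fires, +5 burnt)
Step 5: cell (0,3)='F' (+5 fires, +4 burnt)
  -> target ignites at step 5
Step 6: cell (0,3)='.' (+6 fires, +5 burnt)
Step 7: cell (0,3)='.' (+4 fires, +6 burnt)
Step 8: cell (0,3)='.' (+1 fires, +4 burnt)
Step 9: cell (0,3)='.' (+0 fires, +1 burnt)
  fire out at step 9

5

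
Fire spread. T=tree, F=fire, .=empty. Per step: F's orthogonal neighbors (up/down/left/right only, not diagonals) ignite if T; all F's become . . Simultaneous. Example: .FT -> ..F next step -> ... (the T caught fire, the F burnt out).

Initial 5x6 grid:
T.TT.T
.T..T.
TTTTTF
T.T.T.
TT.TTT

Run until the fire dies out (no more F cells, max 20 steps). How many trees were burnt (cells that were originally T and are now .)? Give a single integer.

Step 1: +1 fires, +1 burnt (F count now 1)
Step 2: +3 fires, +1 burnt (F count now 3)
Step 3: +2 fires, +3 burnt (F count now 2)
Step 4: +4 fires, +2 burnt (F count now 4)
Step 5: +2 fires, +4 burnt (F count now 2)
Step 6: +1 fires, +2 burnt (F count now 1)
Step 7: +1 fires, +1 burnt (F count now 1)
Step 8: +1 fires, +1 burnt (F count now 1)
Step 9: +0 fires, +1 burnt (F count now 0)
Fire out after step 9
Initially T: 19, now '.': 26
Total burnt (originally-T cells now '.'): 15

Answer: 15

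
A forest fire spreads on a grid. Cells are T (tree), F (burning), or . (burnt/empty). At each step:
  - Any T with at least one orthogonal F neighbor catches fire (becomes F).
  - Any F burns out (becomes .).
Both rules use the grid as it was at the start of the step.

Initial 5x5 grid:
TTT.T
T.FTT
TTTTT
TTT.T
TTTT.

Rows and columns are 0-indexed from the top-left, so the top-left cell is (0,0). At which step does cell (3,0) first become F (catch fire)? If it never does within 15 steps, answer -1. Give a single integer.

Step 1: cell (3,0)='T' (+3 fires, +1 burnt)
Step 2: cell (3,0)='T' (+5 fires, +3 burnt)
Step 3: cell (3,0)='T' (+6 fires, +5 burnt)
Step 4: cell (3,0)='F' (+5 fires, +6 burnt)
  -> target ignites at step 4
Step 5: cell (3,0)='.' (+1 fires, +5 burnt)
Step 6: cell (3,0)='.' (+0 fires, +1 burnt)
  fire out at step 6

4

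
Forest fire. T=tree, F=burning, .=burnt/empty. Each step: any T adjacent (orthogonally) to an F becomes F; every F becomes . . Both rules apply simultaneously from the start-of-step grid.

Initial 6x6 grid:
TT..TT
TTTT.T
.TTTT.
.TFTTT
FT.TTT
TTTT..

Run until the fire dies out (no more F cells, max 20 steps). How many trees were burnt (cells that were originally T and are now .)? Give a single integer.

Answer: 22

Derivation:
Step 1: +5 fires, +2 burnt (F count now 5)
Step 2: +6 fires, +5 burnt (F count now 6)
Step 3: +7 fires, +6 burnt (F count now 7)
Step 4: +3 fires, +7 burnt (F count now 3)
Step 5: +1 fires, +3 burnt (F count now 1)
Step 6: +0 fires, +1 burnt (F count now 0)
Fire out after step 6
Initially T: 25, now '.': 33
Total burnt (originally-T cells now '.'): 22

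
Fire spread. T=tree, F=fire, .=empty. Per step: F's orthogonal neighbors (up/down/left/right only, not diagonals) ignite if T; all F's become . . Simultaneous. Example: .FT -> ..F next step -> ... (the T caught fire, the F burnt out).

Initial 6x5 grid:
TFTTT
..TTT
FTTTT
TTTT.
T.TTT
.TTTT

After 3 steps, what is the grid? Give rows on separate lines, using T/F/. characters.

Step 1: 4 trees catch fire, 2 burn out
  F.FTT
  ..TTT
  .FTTT
  FTTT.
  T.TTT
  .TTTT
Step 2: 5 trees catch fire, 4 burn out
  ...FT
  ..FTT
  ..FTT
  .FTT.
  F.TTT
  .TTTT
Step 3: 4 trees catch fire, 5 burn out
  ....F
  ...FT
  ...FT
  ..FT.
  ..TTT
  .TTTT

....F
...FT
...FT
..FT.
..TTT
.TTTT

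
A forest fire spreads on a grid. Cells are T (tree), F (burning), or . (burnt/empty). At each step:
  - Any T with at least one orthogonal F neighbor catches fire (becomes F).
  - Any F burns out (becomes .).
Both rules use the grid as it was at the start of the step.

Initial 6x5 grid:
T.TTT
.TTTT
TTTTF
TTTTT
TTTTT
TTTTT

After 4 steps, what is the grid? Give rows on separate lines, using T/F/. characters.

Step 1: 3 trees catch fire, 1 burn out
  T.TTT
  .TTTF
  TTTF.
  TTTTF
  TTTTT
  TTTTT
Step 2: 5 trees catch fire, 3 burn out
  T.TTF
  .TTF.
  TTF..
  TTTF.
  TTTTF
  TTTTT
Step 3: 6 trees catch fire, 5 burn out
  T.TF.
  .TF..
  TF...
  TTF..
  TTTF.
  TTTTF
Step 4: 6 trees catch fire, 6 burn out
  T.F..
  .F...
  F....
  TF...
  TTF..
  TTTF.

T.F..
.F...
F....
TF...
TTF..
TTTF.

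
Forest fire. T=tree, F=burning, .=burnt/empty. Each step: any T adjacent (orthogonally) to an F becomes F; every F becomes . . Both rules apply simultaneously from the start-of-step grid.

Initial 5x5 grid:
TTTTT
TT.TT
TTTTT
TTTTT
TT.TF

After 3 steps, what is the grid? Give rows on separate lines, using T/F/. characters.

Step 1: 2 trees catch fire, 1 burn out
  TTTTT
  TT.TT
  TTTTT
  TTTTF
  TT.F.
Step 2: 2 trees catch fire, 2 burn out
  TTTTT
  TT.TT
  TTTTF
  TTTF.
  TT...
Step 3: 3 trees catch fire, 2 burn out
  TTTTT
  TT.TF
  TTTF.
  TTF..
  TT...

TTTTT
TT.TF
TTTF.
TTF..
TT...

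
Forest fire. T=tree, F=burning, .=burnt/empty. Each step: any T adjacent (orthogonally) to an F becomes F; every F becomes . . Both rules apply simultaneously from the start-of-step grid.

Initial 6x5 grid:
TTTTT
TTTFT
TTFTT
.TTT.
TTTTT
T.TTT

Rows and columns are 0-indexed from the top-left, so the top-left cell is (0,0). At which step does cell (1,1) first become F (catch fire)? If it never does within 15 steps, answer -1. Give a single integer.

Step 1: cell (1,1)='T' (+6 fires, +2 burnt)
Step 2: cell (1,1)='F' (+8 fires, +6 burnt)
  -> target ignites at step 2
Step 3: cell (1,1)='.' (+5 fires, +8 burnt)
Step 4: cell (1,1)='.' (+4 fires, +5 burnt)
Step 5: cell (1,1)='.' (+2 fires, +4 burnt)
Step 6: cell (1,1)='.' (+0 fires, +2 burnt)
  fire out at step 6

2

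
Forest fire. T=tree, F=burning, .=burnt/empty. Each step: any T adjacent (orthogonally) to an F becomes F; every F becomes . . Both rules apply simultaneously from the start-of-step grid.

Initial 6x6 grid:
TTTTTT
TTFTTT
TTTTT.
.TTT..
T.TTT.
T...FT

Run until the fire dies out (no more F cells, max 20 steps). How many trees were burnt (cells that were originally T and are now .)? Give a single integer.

Step 1: +6 fires, +2 burnt (F count now 6)
Step 2: +8 fires, +6 burnt (F count now 8)
Step 3: +8 fires, +8 burnt (F count now 8)
Step 4: +1 fires, +8 burnt (F count now 1)
Step 5: +0 fires, +1 burnt (F count now 0)
Fire out after step 5
Initially T: 25, now '.': 34
Total burnt (originally-T cells now '.'): 23

Answer: 23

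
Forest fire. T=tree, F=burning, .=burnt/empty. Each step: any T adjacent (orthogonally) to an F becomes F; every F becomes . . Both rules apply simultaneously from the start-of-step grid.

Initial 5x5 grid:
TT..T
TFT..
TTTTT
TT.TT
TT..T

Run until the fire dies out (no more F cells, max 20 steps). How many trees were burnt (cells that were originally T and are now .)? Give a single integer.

Answer: 16

Derivation:
Step 1: +4 fires, +1 burnt (F count now 4)
Step 2: +4 fires, +4 burnt (F count now 4)
Step 3: +3 fires, +4 burnt (F count now 3)
Step 4: +3 fires, +3 burnt (F count now 3)
Step 5: +1 fires, +3 burnt (F count now 1)
Step 6: +1 fires, +1 burnt (F count now 1)
Step 7: +0 fires, +1 burnt (F count now 0)
Fire out after step 7
Initially T: 17, now '.': 24
Total burnt (originally-T cells now '.'): 16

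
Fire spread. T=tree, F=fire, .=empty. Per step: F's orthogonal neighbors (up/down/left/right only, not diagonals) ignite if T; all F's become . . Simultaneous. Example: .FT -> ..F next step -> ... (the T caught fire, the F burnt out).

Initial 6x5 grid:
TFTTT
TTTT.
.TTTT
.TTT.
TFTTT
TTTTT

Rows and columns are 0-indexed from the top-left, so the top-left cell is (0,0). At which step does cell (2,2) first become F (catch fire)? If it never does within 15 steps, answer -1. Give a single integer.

Step 1: cell (2,2)='T' (+7 fires, +2 burnt)
Step 2: cell (2,2)='T' (+8 fires, +7 burnt)
Step 3: cell (2,2)='F' (+6 fires, +8 burnt)
  -> target ignites at step 3
Step 4: cell (2,2)='.' (+2 fires, +6 burnt)
Step 5: cell (2,2)='.' (+1 fires, +2 burnt)
Step 6: cell (2,2)='.' (+0 fires, +1 burnt)
  fire out at step 6

3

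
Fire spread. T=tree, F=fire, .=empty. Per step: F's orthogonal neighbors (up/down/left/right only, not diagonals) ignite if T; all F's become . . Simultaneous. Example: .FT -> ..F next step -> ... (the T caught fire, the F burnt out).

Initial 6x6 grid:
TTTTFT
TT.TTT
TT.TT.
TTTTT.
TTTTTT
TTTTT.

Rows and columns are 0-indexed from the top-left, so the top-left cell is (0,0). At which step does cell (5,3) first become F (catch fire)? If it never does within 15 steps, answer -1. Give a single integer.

Step 1: cell (5,3)='T' (+3 fires, +1 burnt)
Step 2: cell (5,3)='T' (+4 fires, +3 burnt)
Step 3: cell (5,3)='T' (+3 fires, +4 burnt)
Step 4: cell (5,3)='T' (+4 fires, +3 burnt)
Step 5: cell (5,3)='T' (+6 fires, +4 burnt)
Step 6: cell (5,3)='F' (+4 fires, +6 burnt)
  -> target ignites at step 6
Step 7: cell (5,3)='.' (+3 fires, +4 burnt)
Step 8: cell (5,3)='.' (+2 fires, +3 burnt)
Step 9: cell (5,3)='.' (+1 fires, +2 burnt)
Step 10: cell (5,3)='.' (+0 fires, +1 burnt)
  fire out at step 10

6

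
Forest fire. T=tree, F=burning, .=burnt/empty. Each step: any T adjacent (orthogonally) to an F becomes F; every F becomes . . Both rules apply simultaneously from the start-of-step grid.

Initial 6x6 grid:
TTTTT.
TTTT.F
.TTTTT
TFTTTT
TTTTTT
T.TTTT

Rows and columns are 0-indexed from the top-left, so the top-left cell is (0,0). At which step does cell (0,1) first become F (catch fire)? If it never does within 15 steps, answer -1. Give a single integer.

Step 1: cell (0,1)='T' (+5 fires, +2 burnt)
Step 2: cell (0,1)='T' (+7 fires, +5 burnt)
Step 3: cell (0,1)='F' (+9 fires, +7 burnt)
  -> target ignites at step 3
Step 4: cell (0,1)='.' (+6 fires, +9 burnt)
Step 5: cell (0,1)='.' (+2 fires, +6 burnt)
Step 6: cell (0,1)='.' (+1 fires, +2 burnt)
Step 7: cell (0,1)='.' (+0 fires, +1 burnt)
  fire out at step 7

3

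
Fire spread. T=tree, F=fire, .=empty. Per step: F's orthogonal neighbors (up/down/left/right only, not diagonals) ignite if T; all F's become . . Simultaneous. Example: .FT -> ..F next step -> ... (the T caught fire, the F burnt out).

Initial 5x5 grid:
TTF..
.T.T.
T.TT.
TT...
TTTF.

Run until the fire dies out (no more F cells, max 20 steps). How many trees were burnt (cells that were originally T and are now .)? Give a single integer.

Answer: 9

Derivation:
Step 1: +2 fires, +2 burnt (F count now 2)
Step 2: +3 fires, +2 burnt (F count now 3)
Step 3: +2 fires, +3 burnt (F count now 2)
Step 4: +1 fires, +2 burnt (F count now 1)
Step 5: +1 fires, +1 burnt (F count now 1)
Step 6: +0 fires, +1 burnt (F count now 0)
Fire out after step 6
Initially T: 12, now '.': 22
Total burnt (originally-T cells now '.'): 9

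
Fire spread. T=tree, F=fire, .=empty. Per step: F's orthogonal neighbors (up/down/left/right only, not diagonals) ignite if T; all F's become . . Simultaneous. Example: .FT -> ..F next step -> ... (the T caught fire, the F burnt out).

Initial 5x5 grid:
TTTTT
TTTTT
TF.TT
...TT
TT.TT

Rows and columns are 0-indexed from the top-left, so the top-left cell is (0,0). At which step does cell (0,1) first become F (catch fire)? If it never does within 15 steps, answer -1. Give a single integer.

Step 1: cell (0,1)='T' (+2 fires, +1 burnt)
Step 2: cell (0,1)='F' (+3 fires, +2 burnt)
  -> target ignites at step 2
Step 3: cell (0,1)='.' (+3 fires, +3 burnt)
Step 4: cell (0,1)='.' (+3 fires, +3 burnt)
Step 5: cell (0,1)='.' (+3 fires, +3 burnt)
Step 6: cell (0,1)='.' (+2 fires, +3 burnt)
Step 7: cell (0,1)='.' (+1 fires, +2 burnt)
Step 8: cell (0,1)='.' (+0 fires, +1 burnt)
  fire out at step 8

2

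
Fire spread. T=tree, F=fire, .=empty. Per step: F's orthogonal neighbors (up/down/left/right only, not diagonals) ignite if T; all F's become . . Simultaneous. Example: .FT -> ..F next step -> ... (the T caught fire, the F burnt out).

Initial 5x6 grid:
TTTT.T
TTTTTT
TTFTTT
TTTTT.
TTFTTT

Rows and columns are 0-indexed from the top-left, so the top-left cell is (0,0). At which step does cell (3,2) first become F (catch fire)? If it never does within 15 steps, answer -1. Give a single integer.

Step 1: cell (3,2)='F' (+6 fires, +2 burnt)
  -> target ignites at step 1
Step 2: cell (3,2)='.' (+9 fires, +6 burnt)
Step 3: cell (3,2)='.' (+8 fires, +9 burnt)
Step 4: cell (3,2)='.' (+2 fires, +8 burnt)
Step 5: cell (3,2)='.' (+1 fires, +2 burnt)
Step 6: cell (3,2)='.' (+0 fires, +1 burnt)
  fire out at step 6

1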